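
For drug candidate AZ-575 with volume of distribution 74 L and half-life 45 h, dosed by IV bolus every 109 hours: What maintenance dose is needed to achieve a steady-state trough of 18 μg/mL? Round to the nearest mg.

τ/t½ = 109/45 ≈ 2.4222, so f = (1/2)^(109/45) ≈ 0.186569.
Cmin,ss = (D/Vd)·f/(1−f), so D = Cmin,ss·Vd·(1−f)/f.
D = 18 × 74 × (1−f)/f ≈ 18 × 74 × 4.35995 ≈ 5807.45 mg.

5807 mg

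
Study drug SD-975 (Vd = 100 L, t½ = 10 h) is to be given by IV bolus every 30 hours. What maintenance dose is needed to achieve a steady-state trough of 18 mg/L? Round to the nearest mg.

12600 mg

τ/t½ = 30/10 ≈ 3, so f = (1/2)^(30/10) ≈ 0.125000.
Cmin,ss = (D/Vd)·f/(1−f), so D = Cmin,ss·Vd·(1−f)/f.
D = 18 × 100 × (1−f)/f ≈ 18 × 100 × 7.00000 ≈ 12600.00 mg.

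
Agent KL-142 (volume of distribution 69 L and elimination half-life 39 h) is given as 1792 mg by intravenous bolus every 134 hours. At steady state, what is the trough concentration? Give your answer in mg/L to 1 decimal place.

τ/t½ = 134/39 ≈ 3.4359, so fraction remaining f = (1/2)^(134/39) ≈ 0.0924.
Single-dose peak C₀ = D/Vd = 1792/69 ≈ 25.971 mg/L.
Steady-state trough Cmin,ss = C₀·f/(1−f) ≈ 25.971 × 0.0924/0.9076 ≈ 2.644 mg/L.

2.6 mg/L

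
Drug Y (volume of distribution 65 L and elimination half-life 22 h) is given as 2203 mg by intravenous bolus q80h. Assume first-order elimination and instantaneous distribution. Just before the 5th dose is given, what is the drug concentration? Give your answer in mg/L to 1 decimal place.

3.0 mg/L

f = (1/2)^(τ/t½) = (1/2)^(80/22) ≈ 0.0804.
C₀ = D/Vd = 2203/65 ≈ 33.892 mg/L.
Before the 5th dose, 4 doses have been given. Superposition: Cmin = C₀·(f + f² + … + f^4).
≈ 33.892 × (0.0804 + 0.0065 + 0.0005 + 0.0000) ≈ 33.892 × 0.0874 ≈ 2.962 mg/L.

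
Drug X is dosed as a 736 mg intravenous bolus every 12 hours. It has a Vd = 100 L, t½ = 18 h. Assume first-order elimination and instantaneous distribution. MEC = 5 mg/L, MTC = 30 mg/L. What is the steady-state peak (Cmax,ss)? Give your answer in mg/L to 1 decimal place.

τ/t½ = 12/18 ≈ 0.66667, so fraction remaining f = (1/2)^(12/18) ≈ 0.6300.
At steady state, accumulation factor R = 1/(1 − e^(−kτ)) ≈ 2.7027.
Single-dose peak C₀ = D/Vd = 736/100 ≈ 7.360 mg/L.
Steady-state peak Cmax,ss = C₀·R ≈ 7.360 × 2.7027 ≈ 19.892 mg/L.
Peak 19.9 mg/L vs MTC 30 mg/L: below toxic threshold.

19.9 mg/L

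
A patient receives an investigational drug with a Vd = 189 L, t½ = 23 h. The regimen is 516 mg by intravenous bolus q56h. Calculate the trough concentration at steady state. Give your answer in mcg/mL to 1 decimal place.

0.6 mcg/mL

τ/t½ = 56/23 ≈ 2.4348, so fraction remaining f = (1/2)^(56/23) ≈ 0.1850.
At steady state, accumulation factor R = 1/(1 − e^(−kτ)) ≈ 1.2270.
Each bolus raises the concentration by D/Vd = 516/189 ≈ 2.730 mcg/mL.
Steady-state peak Cmax,ss = C₀·R ≈ 2.730 × 1.2270 ≈ 3.350 mcg/mL.
Steady-state trough Cmin,ss = Cmax,ss·f ≈ 3.350 × 0.1850 ≈ 0.620 mcg/mL.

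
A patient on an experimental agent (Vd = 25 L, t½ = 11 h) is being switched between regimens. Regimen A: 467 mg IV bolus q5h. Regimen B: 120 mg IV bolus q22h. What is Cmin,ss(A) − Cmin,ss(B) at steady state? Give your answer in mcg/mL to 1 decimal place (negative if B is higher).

48.8 mcg/mL

Regimen A: f = (1/2)^(5/11) ≈ 0.7297; Cmin,ss = (467/25)·f/(1−f) ≈ 50.428 mcg/mL.
Regimen B: f = (1/2)^(22/11) ≈ 0.2500; Cmin,ss = (120/25)·f/(1−f) ≈ 1.600 mcg/mL.
Difference ≈ 50.428 − 1.600 ≈ 48.828 mcg/mL.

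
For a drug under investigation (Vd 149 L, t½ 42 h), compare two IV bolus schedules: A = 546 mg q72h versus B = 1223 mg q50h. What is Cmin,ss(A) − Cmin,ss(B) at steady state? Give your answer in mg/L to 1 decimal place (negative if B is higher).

Regimen A: f = (1/2)^(72/42) ≈ 0.3048; Cmin,ss = (546/149)·f/(1−f) ≈ 1.607 mg/L.
Regimen B: f = (1/2)^(50/42) ≈ 0.4382; Cmin,ss = (1223/149)·f/(1−f) ≈ 6.402 mg/L.
Difference ≈ 1.607 − 6.402 ≈ -4.795 mg/L.

-4.8 mg/L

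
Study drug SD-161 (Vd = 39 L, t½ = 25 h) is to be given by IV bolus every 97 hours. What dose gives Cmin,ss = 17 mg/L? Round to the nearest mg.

τ/t½ = 97/25 ≈ 3.88, so f = (1/2)^(97/25) ≈ 0.067921.
Cmin,ss = (D/Vd)·f/(1−f), so D = Cmin,ss·Vd·(1−f)/f.
D = 17 × 39 × (1−f)/f ≈ 17 × 39 × 13.72299 ≈ 9098.34 mg.

9098 mg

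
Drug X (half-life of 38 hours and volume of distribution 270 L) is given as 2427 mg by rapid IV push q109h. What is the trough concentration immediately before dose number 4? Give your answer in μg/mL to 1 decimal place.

f = (1/2)^(τ/t½) = (1/2)^(109/38) ≈ 0.1369.
C₀ = D/Vd = 2427/270 ≈ 8.989 μg/mL.
Before the 4th dose, 3 doses have been given. Superposition: Cmin = C₀·(f + f² + … + f^3).
≈ 8.989 × (0.1369 + 0.0187 + 0.0026) ≈ 8.989 × 0.1582 ≈ 1.422 μg/mL.

1.4 μg/mL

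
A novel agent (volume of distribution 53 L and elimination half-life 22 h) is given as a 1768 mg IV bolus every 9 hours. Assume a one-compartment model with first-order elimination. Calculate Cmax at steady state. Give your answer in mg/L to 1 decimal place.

135.1 mg/L

Over one 9-h interval, 9/22 ≈ 0.40909 half-lives elapse, leaving f ≈ 0.7531 of each dose.
Accumulation ratio R = 1/(1 − f) ≈ 1/0.2469 ≈ 4.0502.
Single-dose peak C₀ = D/Vd = 1768/53 ≈ 33.358 mg/L.
Cmax,ss = C₀/(1 − f) ≈ 33.358/0.2469 ≈ 135.107 mg/L.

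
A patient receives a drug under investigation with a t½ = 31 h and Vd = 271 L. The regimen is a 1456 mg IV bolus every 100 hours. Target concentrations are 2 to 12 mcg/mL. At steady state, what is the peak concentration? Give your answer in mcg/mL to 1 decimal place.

6.0 mcg/mL

Over one 100-h interval, 100/31 ≈ 3.2258 half-lives elapse, leaving f ≈ 0.1069 of each dose.
At steady state, accumulation factor R = 1/(1 − e^(−kτ)) ≈ 1.1197.
Single-dose peak C₀ = D/Vd = 1456/271 ≈ 5.373 mcg/mL.
Steady-state peak Cmax,ss = C₀·R ≈ 5.373 × 1.1197 ≈ 6.016 mcg/mL.
Peak 6.0 mcg/mL vs MTC 12 mcg/mL: below toxic threshold.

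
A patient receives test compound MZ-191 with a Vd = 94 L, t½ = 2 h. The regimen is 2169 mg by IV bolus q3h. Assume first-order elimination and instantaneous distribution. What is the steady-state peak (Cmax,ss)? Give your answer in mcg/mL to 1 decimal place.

Over one 3-h interval, 3/2 ≈ 1.5 half-lives elapse, leaving f ≈ 0.3536 of each dose.
Accumulation ratio R = 1/(1 − f) ≈ 1/0.6464 ≈ 1.5470.
Each bolus raises the concentration by D/Vd = 2169/94 ≈ 23.074 mcg/mL.
Steady-state peak Cmax,ss = C₀·R ≈ 23.074 × 1.5470 ≈ 35.695 mcg/mL.

35.7 mcg/mL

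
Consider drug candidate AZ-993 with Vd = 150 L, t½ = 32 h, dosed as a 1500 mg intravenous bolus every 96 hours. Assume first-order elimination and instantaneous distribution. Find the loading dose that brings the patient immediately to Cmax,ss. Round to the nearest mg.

1714 mg

f = (1/2)^(96/32) ≈ 0.125000; accumulation ratio R = 1/(1−f) ≈ 1.14286.
Loading dose to hit Cmax,ss on first dose: D_load = D_maint·R ≈ 1500 × 1.14286 ≈ 1714.29 mg.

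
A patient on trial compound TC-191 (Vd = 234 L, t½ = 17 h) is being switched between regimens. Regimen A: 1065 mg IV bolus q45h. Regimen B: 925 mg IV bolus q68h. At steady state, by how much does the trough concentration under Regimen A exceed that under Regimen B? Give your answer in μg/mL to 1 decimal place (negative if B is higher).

Regimen A: f = (1/2)^(45/17) ≈ 0.1596; Cmin,ss = (1065/234)·f/(1−f) ≈ 0.864 μg/mL.
Regimen B: f = (1/2)^(68/17) ≈ 0.0625; Cmin,ss = (925/234)·f/(1−f) ≈ 0.264 μg/mL.
Difference ≈ 0.864 − 0.264 ≈ 0.600 μg/mL.

0.6 μg/mL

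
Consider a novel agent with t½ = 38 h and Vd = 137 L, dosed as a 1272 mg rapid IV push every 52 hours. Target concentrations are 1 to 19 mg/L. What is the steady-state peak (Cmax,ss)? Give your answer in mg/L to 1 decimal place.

τ/t½ = 52/38 ≈ 1.3684, so fraction remaining f = (1/2)^(52/38) ≈ 0.3873.
At steady state, accumulation factor R = 1/(1 − e^(−kτ)) ≈ 1.6321.
Each bolus raises the concentration by D/Vd = 1272/137 ≈ 9.285 mg/L.
Steady-state peak Cmax,ss = C₀·R ≈ 9.285 × 1.6321 ≈ 15.154 mg/L.
Peak 15.2 mg/L vs MTC 19 mg/L: below toxic threshold.

15.2 mg/L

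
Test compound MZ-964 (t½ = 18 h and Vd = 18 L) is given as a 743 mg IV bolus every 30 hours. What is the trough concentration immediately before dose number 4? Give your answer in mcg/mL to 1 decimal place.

18.4 mcg/mL

f = (1/2)^(τ/t½) = (1/2)^(30/18) ≈ 0.3150.
C₀ = D/Vd = 743/18 ≈ 41.278 mcg/mL.
Before the 4th dose, 3 doses have been given. Superposition: Cmin = C₀·(f + f² + … + f^3).
≈ 41.278 × (0.3150 + 0.0992 + 0.0313) ≈ 41.278 × 0.4455 ≈ 18.389 mcg/mL.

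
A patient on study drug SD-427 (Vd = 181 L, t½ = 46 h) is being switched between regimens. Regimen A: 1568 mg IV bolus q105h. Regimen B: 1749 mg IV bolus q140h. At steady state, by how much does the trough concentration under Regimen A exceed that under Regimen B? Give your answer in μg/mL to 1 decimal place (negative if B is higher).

0.9 μg/mL

Regimen A: f = (1/2)^(105/46) ≈ 0.2055; Cmin,ss = (1568/181)·f/(1−f) ≈ 2.241 μg/mL.
Regimen B: f = (1/2)^(140/46) ≈ 0.1213; Cmin,ss = (1749/181)·f/(1−f) ≈ 1.334 μg/mL.
Difference ≈ 2.241 − 1.334 ≈ 0.907 μg/mL.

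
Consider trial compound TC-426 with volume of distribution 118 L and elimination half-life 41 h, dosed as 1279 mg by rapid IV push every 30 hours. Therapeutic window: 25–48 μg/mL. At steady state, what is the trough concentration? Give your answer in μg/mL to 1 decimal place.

16.4 μg/mL

Over one 30-h interval, 30/41 ≈ 0.73171 half-lives elapse, leaving f ≈ 0.6022 of each dose.
At steady state, accumulation factor R = 1/(1 − e^(−kτ)) ≈ 2.5138.
Each bolus raises the concentration by D/Vd = 1279/118 ≈ 10.839 μg/mL.
Steady-state peak Cmax,ss = C₀·R ≈ 10.839 × 2.5138 ≈ 27.247 μg/mL.
Steady-state trough Cmin,ss = Cmax,ss·f ≈ 27.247 × 0.6022 ≈ 16.408 μg/mL.
Trough 16.4 μg/mL vs MEC 25 μg/mL: subtherapeutic.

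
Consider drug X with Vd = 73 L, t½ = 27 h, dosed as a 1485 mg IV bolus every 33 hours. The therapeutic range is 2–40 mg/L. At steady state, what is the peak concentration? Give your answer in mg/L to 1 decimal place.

35.6 mg/L

τ/t½ = 33/27 ≈ 1.2222, so fraction remaining f = (1/2)^(33/27) ≈ 0.4286.
Accumulation ratio R = 1/(1 − f) ≈ 1/0.5714 ≈ 1.7501.
Each bolus raises the concentration by D/Vd = 1485/73 ≈ 20.342 mg/L.
Steady-state peak Cmax,ss = C₀·R ≈ 20.342 × 1.7501 ≈ 35.601 mg/L.
Peak 35.6 mg/L vs MTC 40 mg/L: below toxic threshold.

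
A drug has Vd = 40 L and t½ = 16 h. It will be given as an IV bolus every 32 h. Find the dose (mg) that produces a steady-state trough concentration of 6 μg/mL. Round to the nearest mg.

τ/t½ = 32/16 ≈ 2, so f = (1/2)^(32/16) ≈ 0.250000.
Cmin,ss = (D/Vd)·f/(1−f), so D = Cmin,ss·Vd·(1−f)/f.
D = 6 × 40 × (1−f)/f ≈ 6 × 40 × 3.00000 ≈ 720.00 mg.

720 mg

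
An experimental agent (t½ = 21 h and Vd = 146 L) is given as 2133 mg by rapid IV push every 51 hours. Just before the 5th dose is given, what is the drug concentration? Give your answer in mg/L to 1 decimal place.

3.3 mg/L

f = (1/2)^(τ/t½) = (1/2)^(51/21) ≈ 0.1857.
C₀ = D/Vd = 2133/146 ≈ 14.610 mg/L.
Before the 5th dose, 4 doses have been given. Superposition: Cmin = C₀·(f + f² + … + f^4).
≈ 14.610 × (0.1857 + 0.0345 + 0.0064 + 0.0012) ≈ 14.610 × 0.2278 ≈ 3.328 mg/L.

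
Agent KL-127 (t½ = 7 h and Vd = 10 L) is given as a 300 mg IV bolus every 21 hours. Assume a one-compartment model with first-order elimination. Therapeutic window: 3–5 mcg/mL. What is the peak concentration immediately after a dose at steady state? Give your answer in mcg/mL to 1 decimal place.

The dosing interval is 3 half-lives, so f = 2^(−3) = 0.125.
Accumulation ratio R = 1/(1 − f) = 1/0.875 = 8/7.
Single-dose peak C₀ = D/Vd = 300/10 = 30 mcg/mL.
Steady-state peak Cmax,ss = C₀·R = 30 × 8/7 ≈ 34.286 mcg/mL.
Peak 34.3 mcg/mL vs MTC 5 mcg/mL: exceeds toxic threshold.

34.3 mcg/mL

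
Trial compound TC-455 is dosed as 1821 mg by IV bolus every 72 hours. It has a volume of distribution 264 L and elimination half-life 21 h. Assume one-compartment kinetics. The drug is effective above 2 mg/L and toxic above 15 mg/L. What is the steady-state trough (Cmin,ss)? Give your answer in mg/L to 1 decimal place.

0.7 mg/L

k = ln2/t½ = ln2/21 ≈ 0.033007 h⁻¹; fraction remaining f = e^(−kτ) = e^(−0.033007×72) ≈ 0.0929.
Single-dose peak C₀ = D/Vd = 1821/264 ≈ 6.898 mg/L.
Steady-state trough Cmin,ss = C₀·f/(1−f) ≈ 6.898 × 0.0929/0.9071 ≈ 0.706 mg/L.
Trough 0.7 mg/L vs MEC 2 mg/L: subtherapeutic.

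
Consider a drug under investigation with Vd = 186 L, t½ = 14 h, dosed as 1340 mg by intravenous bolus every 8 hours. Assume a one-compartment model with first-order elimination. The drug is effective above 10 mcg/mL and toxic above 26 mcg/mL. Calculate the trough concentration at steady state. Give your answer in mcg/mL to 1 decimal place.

τ/t½ = 8/14 ≈ 0.57143, so fraction remaining f = (1/2)^(8/14) ≈ 0.6730.
At steady state, accumulation factor R = 1/(1 − e^(−kτ)) ≈ 3.0581.
Single-dose peak C₀ = D/Vd = 1340/186 ≈ 7.204 mcg/mL.
Cmax,ss = C₀/(1 − f) ≈ 7.204/0.3270 ≈ 22.031 mcg/mL.
Steady-state trough Cmin,ss = Cmax,ss·f ≈ 22.031 × 0.6730 ≈ 14.827 mcg/mL.
Trough 14.8 mcg/mL vs MEC 10 mcg/mL: adequate.

14.8 mcg/mL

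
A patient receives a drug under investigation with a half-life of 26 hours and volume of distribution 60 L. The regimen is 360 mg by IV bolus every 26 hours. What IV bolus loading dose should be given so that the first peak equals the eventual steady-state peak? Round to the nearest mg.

f = (1/2)^(26/26) ≈ 0.500000; accumulation ratio R = 1/(1−f) ≈ 2.00000.
Loading dose to hit Cmax,ss on first dose: D_load = D_maint·R ≈ 360 × 2.00000 ≈ 720.00 mg.

720 mg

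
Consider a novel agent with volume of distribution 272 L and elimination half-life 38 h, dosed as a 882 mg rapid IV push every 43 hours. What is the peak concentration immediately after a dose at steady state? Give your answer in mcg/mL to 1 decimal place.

τ/t½ = 43/38 ≈ 1.1316, so fraction remaining f = (1/2)^(43/38) ≈ 0.4564.
At steady state, accumulation factor R = 1/(1 − e^(−kτ)) ≈ 1.8396.
Single-dose peak C₀ = D/Vd = 882/272 ≈ 3.243 mcg/mL.
Cmax,ss = C₀/(1 − f) ≈ 3.243/0.5436 ≈ 5.966 mcg/mL.

6.0 mcg/mL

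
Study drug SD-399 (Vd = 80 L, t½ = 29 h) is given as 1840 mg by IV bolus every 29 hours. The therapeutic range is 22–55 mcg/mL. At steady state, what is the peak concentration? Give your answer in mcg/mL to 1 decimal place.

46.0 mcg/mL

τ = 29 h = 1 half-life, so f = (1/2)^1 = 0.5.
Accumulation ratio R = 1/(1 − f) = 1/0.5 = 2/1.
Single-dose peak C₀ = D/Vd = 1840/80 = 23 mcg/mL.
Steady-state peak Cmax,ss = C₀·R = 23 × 2/1 ≈ 46.000 mcg/mL.
Peak 46.0 mcg/mL vs MTC 55 mcg/mL: below toxic threshold.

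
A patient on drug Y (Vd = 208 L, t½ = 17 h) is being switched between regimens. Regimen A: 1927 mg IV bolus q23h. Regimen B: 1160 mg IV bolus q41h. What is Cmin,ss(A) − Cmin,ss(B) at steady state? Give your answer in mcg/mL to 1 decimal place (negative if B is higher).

Regimen A: f = (1/2)^(23/17) ≈ 0.3915; Cmin,ss = (1927/208)·f/(1−f) ≈ 5.961 mcg/mL.
Regimen B: f = (1/2)^(41/17) ≈ 0.1879; Cmin,ss = (1160/208)·f/(1−f) ≈ 1.290 mcg/mL.
Difference ≈ 5.961 − 1.290 ≈ 4.671 mcg/mL.

4.7 mcg/mL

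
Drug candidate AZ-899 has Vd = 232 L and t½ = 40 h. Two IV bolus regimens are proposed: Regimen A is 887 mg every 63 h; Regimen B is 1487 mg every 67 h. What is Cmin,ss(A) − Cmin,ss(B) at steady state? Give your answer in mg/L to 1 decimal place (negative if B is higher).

Regimen A: f = (1/2)^(63/40) ≈ 0.3356; Cmin,ss = (887/232)·f/(1−f) ≈ 1.931 mg/L.
Regimen B: f = (1/2)^(67/40) ≈ 0.3132; Cmin,ss = (1487/232)·f/(1−f) ≈ 2.923 mg/L.
Difference ≈ 1.931 − 2.923 ≈ -0.992 mg/L.

-1.0 mg/L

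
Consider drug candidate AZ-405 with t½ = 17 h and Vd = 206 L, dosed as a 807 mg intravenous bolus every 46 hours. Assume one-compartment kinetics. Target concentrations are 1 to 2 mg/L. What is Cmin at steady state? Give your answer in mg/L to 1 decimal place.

0.7 mg/L

τ/t½ = 46/17 ≈ 2.7059, so fraction remaining f = (1/2)^(46/17) ≈ 0.1533.
Each bolus raises the concentration by D/Vd = 807/206 ≈ 3.917 mg/L.
Steady-state trough Cmin,ss = C₀·f/(1−f) ≈ 3.917 × 0.1533/0.8467 ≈ 0.709 mg/L.
Trough 0.7 mg/L vs MEC 1 mg/L: subtherapeutic.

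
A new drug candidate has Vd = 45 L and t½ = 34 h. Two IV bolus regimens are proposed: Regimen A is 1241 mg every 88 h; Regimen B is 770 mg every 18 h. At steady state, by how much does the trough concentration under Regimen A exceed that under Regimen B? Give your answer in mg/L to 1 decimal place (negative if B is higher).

Regimen A: f = (1/2)^(88/34) ≈ 0.1663; Cmin,ss = (1241/45)·f/(1−f) ≈ 5.501 mg/L.
Regimen B: f = (1/2)^(18/34) ≈ 0.6928; Cmin,ss = (770/45)·f/(1−f) ≈ 38.589 mg/L.
Difference ≈ 5.501 − 38.589 ≈ -33.088 mg/L.

-33.1 mg/L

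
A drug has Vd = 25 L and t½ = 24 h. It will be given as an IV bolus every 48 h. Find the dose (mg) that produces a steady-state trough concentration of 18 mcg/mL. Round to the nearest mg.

τ/t½ = 48/24 ≈ 2, so f = (1/2)^(48/24) ≈ 0.250000.
Cmin,ss = (D/Vd)·f/(1−f), so D = Cmin,ss·Vd·(1−f)/f.
D = 18 × 25 × (1−f)/f ≈ 18 × 25 × 3.00000 ≈ 1350.00 mg.

1350 mg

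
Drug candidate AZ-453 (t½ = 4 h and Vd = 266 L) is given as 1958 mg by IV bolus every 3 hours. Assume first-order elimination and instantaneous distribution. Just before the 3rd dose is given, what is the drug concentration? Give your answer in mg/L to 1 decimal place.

f = (1/2)^(τ/t½) = (1/2)^(3/4) ≈ 0.5946.
C₀ = D/Vd = 1958/266 ≈ 7.361 mg/L.
Before the 3rd dose, 2 doses have been given. Superposition: Cmin = C₀·(f + f²).
≈ 7.361 × (0.5946 + 0.3535) ≈ 7.361 × 0.9481 ≈ 6.979 mg/L.

7.0 mg/L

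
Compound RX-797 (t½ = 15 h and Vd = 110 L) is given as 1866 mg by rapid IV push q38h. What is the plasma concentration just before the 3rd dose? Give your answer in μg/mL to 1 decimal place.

3.4 μg/mL

f = (1/2)^(τ/t½) = (1/2)^(38/15) ≈ 0.1727.
C₀ = D/Vd = 1866/110 ≈ 16.964 μg/mL.
Before the 3rd dose, 2 doses have been given. Superposition: Cmin = C₀·(f + f²).
≈ 16.964 × (0.1727 + 0.0298) ≈ 16.964 × 0.2025 ≈ 3.435 μg/mL.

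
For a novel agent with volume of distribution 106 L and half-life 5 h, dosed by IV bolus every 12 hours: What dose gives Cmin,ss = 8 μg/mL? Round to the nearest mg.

3628 mg

τ/t½ = 12/5 ≈ 2.4, so f = (1/2)^(12/5) ≈ 0.189465.
Cmin,ss = (D/Vd)·f/(1−f), so D = Cmin,ss·Vd·(1−f)/f.
D = 8 × 106 × (1−f)/f ≈ 8 × 106 × 4.27802 ≈ 3627.76 mg.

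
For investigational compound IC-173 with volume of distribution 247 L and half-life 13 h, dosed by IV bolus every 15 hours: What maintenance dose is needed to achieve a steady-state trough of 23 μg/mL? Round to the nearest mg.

τ/t½ = 15/13 ≈ 1.1538, so f = (1/2)^(15/13) ≈ 0.449425.
Cmin,ss = (D/Vd)·f/(1−f), so D = Cmin,ss·Vd·(1−f)/f.
D = 23 × 247 × (1−f)/f ≈ 23 × 247 × 1.22507 ≈ 6959.62 mg.

6960 mg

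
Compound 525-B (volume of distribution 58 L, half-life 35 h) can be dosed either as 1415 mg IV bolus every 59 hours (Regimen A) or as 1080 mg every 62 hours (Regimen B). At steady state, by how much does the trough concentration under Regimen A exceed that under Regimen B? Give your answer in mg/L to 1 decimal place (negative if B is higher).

3.3 mg/L

Regimen A: f = (1/2)^(59/35) ≈ 0.3108; Cmin,ss = (1415/58)·f/(1−f) ≈ 11.002 mg/L.
Regimen B: f = (1/2)^(62/35) ≈ 0.2929; Cmin,ss = (1080/58)·f/(1−f) ≈ 7.713 mg/L.
Difference ≈ 11.002 − 7.713 ≈ 3.289 mg/L.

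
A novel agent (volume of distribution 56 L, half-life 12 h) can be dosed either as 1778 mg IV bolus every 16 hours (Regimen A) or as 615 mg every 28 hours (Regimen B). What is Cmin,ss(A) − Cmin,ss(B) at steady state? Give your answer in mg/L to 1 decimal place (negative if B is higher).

Regimen A: f = (1/2)^(16/12) ≈ 0.3969; Cmin,ss = (1778/56)·f/(1−f) ≈ 20.895 mg/L.
Regimen B: f = (1/2)^(28/12) ≈ 0.1984; Cmin,ss = (615/56)·f/(1−f) ≈ 2.718 mg/L.
Difference ≈ 20.895 − 2.718 ≈ 18.177 mg/L.

18.2 mg/L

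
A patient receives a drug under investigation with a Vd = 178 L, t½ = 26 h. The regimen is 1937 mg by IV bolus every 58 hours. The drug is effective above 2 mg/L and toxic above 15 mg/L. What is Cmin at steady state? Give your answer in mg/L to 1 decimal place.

2.9 mg/L

k = ln2/t½ = ln2/26 ≈ 0.026660 h⁻¹; fraction remaining f = e^(−kτ) = e^(−0.026660×58) ≈ 0.2130.
Single-dose peak C₀ = D/Vd = 1937/178 ≈ 10.882 mg/L.
Steady-state trough Cmin,ss = C₀·f/(1−f) ≈ 10.882 × 0.2130/0.7870 ≈ 2.945 mg/L.
Trough 2.9 mg/L vs MEC 2 mg/L: adequate.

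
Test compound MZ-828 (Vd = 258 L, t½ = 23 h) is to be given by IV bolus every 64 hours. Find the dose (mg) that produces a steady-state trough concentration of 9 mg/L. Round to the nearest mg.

τ/t½ = 64/23 ≈ 2.7826, so f = (1/2)^(64/23) ≈ 0.145329.
Cmin,ss = (D/Vd)·f/(1−f), so D = Cmin,ss·Vd·(1−f)/f.
D = 9 × 258 × (1−f)/f ≈ 9 × 258 × 5.88094 ≈ 13655.54 mg.

13656 mg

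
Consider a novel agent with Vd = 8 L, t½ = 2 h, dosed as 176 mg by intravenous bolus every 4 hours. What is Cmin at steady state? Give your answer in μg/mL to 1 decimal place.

τ = 4 h = 2 half-lives, so f = (1/2)^2 = 0.25.
Accumulation ratio R = 1/(1 − f) = 1/0.75 = 4/3.
Single-dose peak C₀ = D/Vd = 176/8 = 22 μg/mL.
Steady-state peak Cmax,ss = C₀·R = 22 × 4/3 ≈ 29.333 μg/mL.
Steady-state trough Cmin,ss = Cmax,ss·f ≈ 29.333 × 0.25 ≈ 7.333 μg/mL.

7.3 μg/mL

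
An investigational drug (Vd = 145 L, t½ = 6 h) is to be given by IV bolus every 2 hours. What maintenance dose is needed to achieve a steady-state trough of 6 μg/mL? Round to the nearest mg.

226 mg

τ/t½ = 2/6 ≈ 0.33333, so f = (1/2)^(2/6) ≈ 0.793701.
Cmin,ss = (D/Vd)·f/(1−f), so D = Cmin,ss·Vd·(1−f)/f.
D = 6 × 145 × (1−f)/f ≈ 6 × 145 × 0.25992 ≈ 226.13 mg.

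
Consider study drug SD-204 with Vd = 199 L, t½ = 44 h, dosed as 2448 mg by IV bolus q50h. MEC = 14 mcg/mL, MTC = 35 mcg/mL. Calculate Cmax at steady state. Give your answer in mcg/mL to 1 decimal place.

τ/t½ = 50/44 ≈ 1.1364, so fraction remaining f = (1/2)^(50/44) ≈ 0.4549.
Accumulation ratio R = 1/(1 − f) ≈ 1/0.5451 ≈ 1.8345.
Single-dose peak C₀ = D/Vd = 2448/199 ≈ 12.302 mcg/mL.
Cmax,ss = C₀/(1 − f) ≈ 12.302/0.5451 ≈ 22.568 mcg/mL.
Peak 22.6 mcg/mL vs MTC 35 mcg/mL: below toxic threshold.

22.6 mcg/mL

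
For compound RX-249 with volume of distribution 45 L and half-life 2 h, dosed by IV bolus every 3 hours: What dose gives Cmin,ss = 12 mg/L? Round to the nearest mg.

τ/t½ = 3/2 ≈ 1.5, so f = (1/2)^(3/2) ≈ 0.353553.
Cmin,ss = (D/Vd)·f/(1−f), so D = Cmin,ss·Vd·(1−f)/f.
D = 12 × 45 × (1−f)/f ≈ 12 × 45 × 1.82843 ≈ 987.35 mg.

987 mg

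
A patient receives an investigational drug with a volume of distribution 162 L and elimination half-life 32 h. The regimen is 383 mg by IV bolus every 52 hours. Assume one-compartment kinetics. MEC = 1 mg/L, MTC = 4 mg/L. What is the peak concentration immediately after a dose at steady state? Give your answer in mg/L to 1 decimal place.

Over one 52-h interval, 52/32 ≈ 1.625 half-lives elapse, leaving f ≈ 0.3242 of each dose.
Accumulation ratio R = 1/(1 − f) ≈ 1/0.6758 ≈ 1.4797.
Single-dose peak C₀ = D/Vd = 383/162 ≈ 2.364 mg/L.
Steady-state peak Cmax,ss = C₀·R ≈ 2.364 × 1.4797 ≈ 3.498 mg/L.
Peak 3.5 mg/L vs MTC 4 mg/L: below toxic threshold.

3.5 mg/L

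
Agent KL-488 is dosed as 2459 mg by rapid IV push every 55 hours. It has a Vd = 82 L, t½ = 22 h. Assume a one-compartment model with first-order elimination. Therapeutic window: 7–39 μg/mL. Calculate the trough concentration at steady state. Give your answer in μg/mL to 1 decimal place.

τ/t½ = 55/22 ≈ 2.5, so fraction remaining f = (1/2)^(55/22) ≈ 0.1768.
Accumulation ratio R = 1/(1 − f) ≈ 1/0.8232 ≈ 1.2148.
Each bolus raises the concentration by D/Vd = 2459/82 ≈ 29.988 μg/mL.
Steady-state peak Cmax,ss = C₀·R ≈ 29.988 × 1.2148 ≈ 36.429 μg/mL.
One interval later, Cmin,ss = Cmax,ss·e^(−kτ) ≈ 36.429 × 0.1768 ≈ 6.441 μg/mL.
Trough 6.4 μg/mL vs MEC 7 μg/mL: subtherapeutic.

6.4 μg/mL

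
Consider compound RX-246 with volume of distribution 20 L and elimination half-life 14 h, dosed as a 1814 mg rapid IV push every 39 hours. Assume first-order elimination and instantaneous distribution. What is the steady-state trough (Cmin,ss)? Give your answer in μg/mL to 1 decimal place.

15.4 μg/mL

τ/t½ = 39/14 ≈ 2.7857, so fraction remaining f = (1/2)^(39/14) ≈ 0.1450.
Single-dose peak C₀ = D/Vd = 1814/20 ≈ 90.700 μg/mL.
Steady-state trough Cmin,ss = C₀·f/(1−f) ≈ 90.700 × 0.1450/0.8550 ≈ 15.382 μg/mL.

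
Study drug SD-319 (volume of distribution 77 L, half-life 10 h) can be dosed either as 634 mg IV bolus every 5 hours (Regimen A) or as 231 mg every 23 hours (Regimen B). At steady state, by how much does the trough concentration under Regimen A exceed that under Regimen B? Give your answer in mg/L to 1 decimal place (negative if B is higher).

19.1 mg/L

Regimen A: f = (1/2)^(5/10) ≈ 0.7071; Cmin,ss = (634/77)·f/(1−f) ≈ 19.877 mg/L.
Regimen B: f = (1/2)^(23/10) ≈ 0.2031; Cmin,ss = (231/77)·f/(1−f) ≈ 0.765 mg/L.
Difference ≈ 19.877 − 0.765 ≈ 19.112 mg/L.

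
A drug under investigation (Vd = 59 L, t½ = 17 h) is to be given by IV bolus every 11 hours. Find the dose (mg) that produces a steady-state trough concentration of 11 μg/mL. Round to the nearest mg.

367 mg

τ/t½ = 11/17 ≈ 0.64706, so f = (1/2)^(11/17) ≈ 0.638581.
Cmin,ss = (D/Vd)·f/(1−f), so D = Cmin,ss·Vd·(1−f)/f.
D = 11 × 59 × (1−f)/f ≈ 11 × 59 × 0.56597 ≈ 367.31 mg.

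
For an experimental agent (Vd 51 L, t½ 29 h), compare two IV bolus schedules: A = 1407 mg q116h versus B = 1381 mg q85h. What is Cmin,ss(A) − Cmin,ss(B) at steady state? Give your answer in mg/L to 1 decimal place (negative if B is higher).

-2.2 mg/L

Regimen A: f = (1/2)^(116/29) ≈ 0.0625; Cmin,ss = (1407/51)·f/(1−f) ≈ 1.839 mg/L.
Regimen B: f = (1/2)^(85/29) ≈ 0.1311; Cmin,ss = (1381/51)·f/(1−f) ≈ 4.086 mg/L.
Difference ≈ 1.839 − 4.086 ≈ -2.247 mg/L.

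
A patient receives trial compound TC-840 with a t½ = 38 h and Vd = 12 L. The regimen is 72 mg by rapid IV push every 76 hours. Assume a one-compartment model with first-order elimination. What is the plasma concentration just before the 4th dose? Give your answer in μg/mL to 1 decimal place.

2.0 μg/mL

f = (1/2)^(τ/t½) = (1/2)^(76/38) ≈ 0.2500.
C₀ = D/Vd = 72/12 ≈ 6.000 μg/mL.
Before the 4th dose, 3 doses have been given. Superposition: Cmin = C₀·(f + f² + … + f^3).
≈ 6.000 × (0.2500 + 0.0625 + 0.0156) ≈ 6.000 × 0.3281 ≈ 1.969 μg/mL.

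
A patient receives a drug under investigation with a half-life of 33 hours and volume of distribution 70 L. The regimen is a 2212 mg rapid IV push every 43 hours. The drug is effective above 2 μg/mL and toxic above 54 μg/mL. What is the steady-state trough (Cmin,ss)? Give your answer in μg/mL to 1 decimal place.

k = ln2/t½ = ln2/33 ≈ 0.021004 h⁻¹; fraction remaining f = e^(−kτ) = e^(−0.021004×43) ≈ 0.4053.
At steady state, accumulation factor R = 1/(1 − e^(−kτ)) ≈ 1.6815.
Single-dose peak C₀ = D/Vd = 2212/70 ≈ 31.600 μg/mL.
Steady-state peak Cmax,ss = C₀·R ≈ 31.600 × 1.6815 ≈ 53.135 μg/mL.
Steady-state trough Cmin,ss = Cmax,ss·f ≈ 53.135 × 0.4053 ≈ 21.536 μg/mL.
Trough 21.5 μg/mL vs MEC 2 μg/mL: adequate.

21.5 μg/mL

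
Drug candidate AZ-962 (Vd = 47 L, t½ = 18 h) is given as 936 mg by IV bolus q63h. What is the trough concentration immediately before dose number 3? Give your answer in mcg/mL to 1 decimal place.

1.9 mcg/mL

f = (1/2)^(τ/t½) = (1/2)^(63/18) ≈ 0.0884.
C₀ = D/Vd = 936/47 ≈ 19.915 mcg/mL.
Before the 3rd dose, 2 doses have been given. Superposition: Cmin = C₀·(f + f²).
≈ 19.915 × (0.0884 + 0.0078) ≈ 19.915 × 0.0962 ≈ 1.916 mcg/mL.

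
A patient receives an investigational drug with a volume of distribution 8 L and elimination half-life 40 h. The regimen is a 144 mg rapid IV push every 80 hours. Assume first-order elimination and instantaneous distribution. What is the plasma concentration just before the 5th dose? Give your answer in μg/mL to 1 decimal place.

f = (1/2)^(τ/t½) = (1/2)^(80/40) ≈ 0.2500.
C₀ = D/Vd = 144/8 ≈ 18.000 μg/mL.
Before the 5th dose, 4 doses have been given. Superposition: Cmin = C₀·(f + f² + … + f^4).
≈ 18.000 × (0.2500 + 0.0625 + 0.0156 + 0.0039) ≈ 18.000 × 0.3320 ≈ 5.976 μg/mL.

6.0 μg/mL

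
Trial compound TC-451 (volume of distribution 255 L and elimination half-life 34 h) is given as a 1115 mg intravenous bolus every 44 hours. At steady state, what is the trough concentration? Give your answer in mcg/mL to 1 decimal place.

3.0 mcg/mL

τ/t½ = 44/34 ≈ 1.2941, so fraction remaining f = (1/2)^(44/34) ≈ 0.4078.
Accumulation ratio R = 1/(1 − f) ≈ 1/0.5922 ≈ 1.6886.
Single-dose peak C₀ = D/Vd = 1115/255 ≈ 4.373 mcg/mL.
Steady-state peak Cmax,ss = C₀·R ≈ 4.373 × 1.6886 ≈ 7.384 mcg/mL.
Steady-state trough Cmin,ss = Cmax,ss·f ≈ 7.384 × 0.4078 ≈ 3.011 mcg/mL.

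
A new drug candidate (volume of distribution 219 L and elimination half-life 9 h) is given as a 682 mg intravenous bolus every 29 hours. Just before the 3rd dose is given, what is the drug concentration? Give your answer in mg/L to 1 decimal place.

0.4 mg/L

f = (1/2)^(τ/t½) = (1/2)^(29/9) ≈ 0.1072.
C₀ = D/Vd = 682/219 ≈ 3.114 mg/L.
Before the 3rd dose, 2 doses have been given. Superposition: Cmin = C₀·(f + f²).
≈ 3.114 × (0.1072 + 0.0115) ≈ 3.114 × 0.1187 ≈ 0.370 mg/L.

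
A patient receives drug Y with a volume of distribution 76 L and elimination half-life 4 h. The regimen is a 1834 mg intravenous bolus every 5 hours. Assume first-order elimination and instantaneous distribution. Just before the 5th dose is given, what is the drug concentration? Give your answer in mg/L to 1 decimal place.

17.0 mg/L

f = (1/2)^(τ/t½) = (1/2)^(5/4) ≈ 0.4204.
C₀ = D/Vd = 1834/76 ≈ 24.132 mg/L.
Before the 5th dose, 4 doses have been given. Superposition: Cmin = C₀·(f + f² + … + f^4).
≈ 24.132 × (0.4204 + 0.1767 + 0.0743 + 0.0312) ≈ 24.132 × 0.7026 ≈ 16.955 mg/L.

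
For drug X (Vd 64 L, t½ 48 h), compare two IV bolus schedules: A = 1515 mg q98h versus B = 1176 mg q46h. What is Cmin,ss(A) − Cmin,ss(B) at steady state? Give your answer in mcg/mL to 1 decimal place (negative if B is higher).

-11.9 mcg/mL

Regimen A: f = (1/2)^(98/48) ≈ 0.2429; Cmin,ss = (1515/64)·f/(1−f) ≈ 7.595 mcg/mL.
Regimen B: f = (1/2)^(46/48) ≈ 0.5147; Cmin,ss = (1176/64)·f/(1−f) ≈ 19.488 mcg/mL.
Difference ≈ 7.595 − 19.488 ≈ -11.893 mcg/mL.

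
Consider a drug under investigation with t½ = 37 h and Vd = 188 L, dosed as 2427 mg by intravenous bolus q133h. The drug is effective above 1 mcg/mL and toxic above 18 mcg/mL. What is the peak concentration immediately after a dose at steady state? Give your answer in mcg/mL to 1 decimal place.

14.1 mcg/mL

k = ln2/t½ = ln2/37 ≈ 0.018734 h⁻¹; fraction remaining f = e^(−kτ) = e^(−0.018734×133) ≈ 0.0828.
Accumulation ratio R = 1/(1 − f) ≈ 1/0.9172 ≈ 1.0903.
Each bolus raises the concentration by D/Vd = 2427/188 ≈ 12.910 mcg/mL.
Steady-state peak Cmax,ss = C₀·R ≈ 12.910 × 1.0903 ≈ 14.076 mcg/mL.
Peak 14.1 mcg/mL vs MTC 18 mcg/mL: below toxic threshold.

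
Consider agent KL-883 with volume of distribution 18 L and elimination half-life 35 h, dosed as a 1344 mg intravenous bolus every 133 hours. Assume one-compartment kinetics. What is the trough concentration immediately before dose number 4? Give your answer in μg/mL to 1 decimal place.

f = (1/2)^(τ/t½) = (1/2)^(133/35) ≈ 0.0718.
C₀ = D/Vd = 1344/18 ≈ 74.667 μg/mL.
Before the 4th dose, 3 doses have been given. Superposition: Cmin = C₀·(f + f² + … + f^3).
≈ 74.667 × (0.0718 + 0.0052 + 0.0004) ≈ 74.667 × 0.0774 ≈ 5.779 μg/mL.

5.8 μg/mL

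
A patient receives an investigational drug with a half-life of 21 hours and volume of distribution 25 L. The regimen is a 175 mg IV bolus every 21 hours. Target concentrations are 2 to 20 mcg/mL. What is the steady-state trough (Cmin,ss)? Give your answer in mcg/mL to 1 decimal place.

τ = 21 h = 1 half-life, so f = (1/2)^1 = 0.5.
Accumulation ratio R = 1/(1 − f) = 1/0.5 = 2/1.
Single-dose peak C₀ = D/Vd = 175/25 = 7 mcg/mL.
Steady-state peak Cmax,ss = C₀·R = 7 × 2/1 ≈ 14.000 mcg/mL.
Steady-state trough Cmin,ss = Cmax,ss·f ≈ 14.000 × 0.5 ≈ 7.000 mcg/mL.
Trough 7.0 mcg/mL vs MEC 2 mcg/mL: adequate.

7.0 mcg/mL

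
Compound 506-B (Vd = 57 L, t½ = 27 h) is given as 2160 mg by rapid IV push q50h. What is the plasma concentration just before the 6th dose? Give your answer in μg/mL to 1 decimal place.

f = (1/2)^(τ/t½) = (1/2)^(50/27) ≈ 0.2770.
C₀ = D/Vd = 2160/57 ≈ 37.895 μg/mL.
Before the 6th dose, 5 doses have been given. Superposition: Cmin = C₀·(f + f² + … + f^5).
≈ 37.895 × (0.2770 + 0.0767 + 0.0213 + 0.0059 + 0.0016) ≈ 37.895 × 0.3825 ≈ 14.495 μg/mL.

14.5 μg/mL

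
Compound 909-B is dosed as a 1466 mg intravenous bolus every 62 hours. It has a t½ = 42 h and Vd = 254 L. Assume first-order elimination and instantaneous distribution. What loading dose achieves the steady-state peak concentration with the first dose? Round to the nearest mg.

2289 mg

f = (1/2)^(62/42) ≈ 0.359437; accumulation ratio R = 1/(1−f) ≈ 1.56113.
Loading dose to hit Cmax,ss on first dose: D_load = D_maint·R ≈ 1466 × 1.56113 ≈ 2288.62 mg.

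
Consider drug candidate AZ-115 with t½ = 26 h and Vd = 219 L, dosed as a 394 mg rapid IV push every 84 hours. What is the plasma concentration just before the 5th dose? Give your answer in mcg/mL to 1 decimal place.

0.2 mcg/mL

f = (1/2)^(τ/t½) = (1/2)^(84/26) ≈ 0.1065.
C₀ = D/Vd = 394/219 ≈ 1.799 mcg/mL.
Before the 5th dose, 4 doses have been given. Superposition: Cmin = C₀·(f + f² + … + f^4).
≈ 1.799 × (0.1065 + 0.0113 + 0.0012 + 0.0001) ≈ 1.799 × 0.1191 ≈ 0.214 mcg/mL.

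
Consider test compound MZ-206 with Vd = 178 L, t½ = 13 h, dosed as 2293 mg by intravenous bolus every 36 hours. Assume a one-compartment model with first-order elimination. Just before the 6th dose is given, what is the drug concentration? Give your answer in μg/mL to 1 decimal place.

f = (1/2)^(τ/t½) = (1/2)^(36/13) ≈ 0.1467.
C₀ = D/Vd = 2293/178 ≈ 12.882 μg/mL.
Before the 6th dose, 5 doses have been given. Superposition: Cmin = C₀·(f + f² + … + f^5).
≈ 12.882 × (0.1467 + 0.0215 + 0.0032 + 0.0005 + 0.0001) ≈ 12.882 × 0.1720 ≈ 2.216 μg/mL.

2.2 μg/mL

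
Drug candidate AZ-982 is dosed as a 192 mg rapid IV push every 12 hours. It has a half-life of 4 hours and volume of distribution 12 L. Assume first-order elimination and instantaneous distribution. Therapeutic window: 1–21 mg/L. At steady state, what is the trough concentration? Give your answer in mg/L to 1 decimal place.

2.3 mg/L

The dosing interval is 3 half-lives, so f = 2^(−3) = 0.125.
At steady state, R = 1/(1 − 0.125) = 8/7.
Single-dose peak C₀ = D/Vd = 192/12 = 16 mg/L.
Steady-state peak Cmax,ss = C₀·R = 16 × 8/7 ≈ 18.286 mg/L.
Steady-state trough Cmin,ss = Cmax,ss·f ≈ 18.286 × 0.125 ≈ 2.286 mg/L.
Trough 2.3 mg/L vs MEC 1 mg/L: adequate.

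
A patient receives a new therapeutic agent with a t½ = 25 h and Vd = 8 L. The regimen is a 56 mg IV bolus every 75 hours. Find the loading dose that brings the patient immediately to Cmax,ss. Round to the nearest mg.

f = (1/2)^(75/25) ≈ 0.125000; accumulation ratio R = 1/(1−f) ≈ 1.14286.
Loading dose to hit Cmax,ss on first dose: D_load = D_maint·R ≈ 56 × 1.14286 ≈ 64.00 mg.

64 mg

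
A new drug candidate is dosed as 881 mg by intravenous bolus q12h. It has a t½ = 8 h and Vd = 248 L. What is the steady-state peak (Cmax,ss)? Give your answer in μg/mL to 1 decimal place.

5.5 μg/mL

k = ln2/t½ = ln2/8 ≈ 0.086643 h⁻¹; fraction remaining f = e^(−kτ) = e^(−0.086643×12) ≈ 0.3536.
At steady state, accumulation factor R = 1/(1 − e^(−kτ)) ≈ 1.5470.
Each bolus raises the concentration by D/Vd = 881/248 ≈ 3.552 μg/mL.
Steady-state peak Cmax,ss = C₀·R ≈ 3.552 × 1.5470 ≈ 5.495 μg/mL.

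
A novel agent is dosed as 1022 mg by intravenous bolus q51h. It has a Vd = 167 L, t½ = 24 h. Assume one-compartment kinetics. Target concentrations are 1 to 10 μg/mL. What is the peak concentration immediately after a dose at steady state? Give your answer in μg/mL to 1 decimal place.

τ/t½ = 51/24 ≈ 2.125, so fraction remaining f = (1/2)^(51/24) ≈ 0.2293.
At steady state, accumulation factor R = 1/(1 − e^(−kτ)) ≈ 1.2975.
Single-dose peak C₀ = D/Vd = 1022/167 ≈ 6.120 μg/mL.
Cmax,ss = C₀/(1 − f) ≈ 6.120/0.7707 ≈ 7.941 μg/mL.
Peak 7.9 μg/mL vs MTC 10 μg/mL: below toxic threshold.

7.9 μg/mL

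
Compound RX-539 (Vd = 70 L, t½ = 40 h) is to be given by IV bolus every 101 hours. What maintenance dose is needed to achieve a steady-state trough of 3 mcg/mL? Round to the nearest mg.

τ/t½ = 101/40 ≈ 2.525, so f = (1/2)^(101/40) ≈ 0.173740.
Cmin,ss = (D/Vd)·f/(1−f), so D = Cmin,ss·Vd·(1−f)/f.
D = 3 × 70 × (1−f)/f ≈ 3 × 70 × 4.75573 ≈ 998.70 mg.

999 mg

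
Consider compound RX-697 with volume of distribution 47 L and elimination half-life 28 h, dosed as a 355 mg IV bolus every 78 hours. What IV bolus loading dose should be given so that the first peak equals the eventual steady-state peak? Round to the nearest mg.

f = (1/2)^(78/28) ≈ 0.145016; accumulation ratio R = 1/(1−f) ≈ 1.16961.
Loading dose to hit Cmax,ss on first dose: D_load = D_maint·R ≈ 355 × 1.16961 ≈ 415.21 mg.

415 mg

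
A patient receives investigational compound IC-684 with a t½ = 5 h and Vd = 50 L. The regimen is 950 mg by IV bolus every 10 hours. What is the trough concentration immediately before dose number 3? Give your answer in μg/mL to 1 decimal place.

5.9 μg/mL

f = (1/2)^(τ/t½) = (1/2)^(10/5) ≈ 0.2500.
C₀ = D/Vd = 950/50 ≈ 19.000 μg/mL.
Before the 3rd dose, 2 doses have been given. Superposition: Cmin = C₀·(f + f²).
≈ 19.000 × (0.2500 + 0.0625) ≈ 19.000 × 0.3125 ≈ 5.938 μg/mL.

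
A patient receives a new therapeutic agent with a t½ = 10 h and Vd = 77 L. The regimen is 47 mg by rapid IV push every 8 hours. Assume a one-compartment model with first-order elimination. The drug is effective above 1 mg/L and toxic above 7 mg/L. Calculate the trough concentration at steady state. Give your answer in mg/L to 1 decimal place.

τ/t½ = 8/10 ≈ 0.8, so fraction remaining f = (1/2)^(8/10) ≈ 0.5743.
At steady state, accumulation factor R = 1/(1 − e^(−kτ)) ≈ 2.3491.
Each bolus raises the concentration by D/Vd = 47/77 ≈ 0.610 mg/L.
Steady-state peak Cmax,ss = C₀·R ≈ 0.610 × 2.3491 ≈ 1.433 mg/L.
One interval later, Cmin,ss = Cmax,ss·e^(−kτ) ≈ 1.433 × 0.5743 ≈ 0.823 mg/L.
Trough 0.8 mg/L vs MEC 1 mg/L: subtherapeutic.

0.8 mg/L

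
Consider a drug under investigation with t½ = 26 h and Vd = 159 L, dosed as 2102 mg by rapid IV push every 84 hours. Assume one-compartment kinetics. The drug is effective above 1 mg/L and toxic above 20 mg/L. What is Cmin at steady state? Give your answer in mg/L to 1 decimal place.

τ/t½ = 84/26 ≈ 3.2308, so fraction remaining f = (1/2)^(84/26) ≈ 0.1065.
At steady state, accumulation factor R = 1/(1 − e^(−kτ)) ≈ 1.1192.
Single-dose peak C₀ = D/Vd = 2102/159 ≈ 13.220 mg/L.
Cmax,ss = C₀/(1 − f) ≈ 13.220/0.8935 ≈ 14.796 mg/L.
One interval later, Cmin,ss = Cmax,ss·e^(−kτ) ≈ 14.796 × 0.1065 ≈ 1.576 mg/L.
Trough 1.6 mg/L vs MEC 1 mg/L: adequate.

1.6 mg/L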